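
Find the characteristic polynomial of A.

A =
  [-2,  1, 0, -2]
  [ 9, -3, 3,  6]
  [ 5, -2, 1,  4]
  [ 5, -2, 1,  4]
x^4

Expanding det(x·I − A) (e.g. by cofactor expansion or by noting that A is similar to its Jordan form J, which has the same characteristic polynomial as A) gives
  χ_A(x) = x^4
which factors as x^4. The eigenvalues (with algebraic multiplicities) are λ = 0 with multiplicity 4.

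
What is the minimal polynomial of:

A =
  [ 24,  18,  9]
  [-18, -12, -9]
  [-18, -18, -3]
x^2 - 3*x - 18

The characteristic polynomial is χ_A(x) = (x - 6)^2*(x + 3), so the eigenvalues are known. The minimal polynomial is
  m_A(x) = Π_λ (x − λ)^{k_λ}
where k_λ is the size of the *largest* Jordan block for λ (equivalently, the smallest k with (A − λI)^k v = 0 for every generalised eigenvector v of λ).

  λ = -3: largest Jordan block has size 1, contributing (x + 3)
  λ = 6: largest Jordan block has size 1, contributing (x − 6)

So m_A(x) = (x - 6)*(x + 3) = x^2 - 3*x - 18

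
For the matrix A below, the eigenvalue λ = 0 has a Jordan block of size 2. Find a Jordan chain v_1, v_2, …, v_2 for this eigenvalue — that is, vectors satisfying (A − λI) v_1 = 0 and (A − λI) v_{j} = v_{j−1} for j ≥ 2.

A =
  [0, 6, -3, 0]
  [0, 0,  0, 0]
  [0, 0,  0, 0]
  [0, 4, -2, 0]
A Jordan chain for λ = 0 of length 2:
v_1 = (6, 0, 0, 4)ᵀ
v_2 = (0, 1, 0, 0)ᵀ

Let N = A − (0)·I. We want v_2 with N^2 v_2 = 0 but N^1 v_2 ≠ 0; then v_{j-1} := N · v_j for j = 2, …, 2.

Pick v_2 = (0, 1, 0, 0)ᵀ.
Then v_1 = N · v_2 = (6, 0, 0, 4)ᵀ.

Sanity check: (A − (0)·I) v_1 = (0, 0, 0, 0)ᵀ = 0. ✓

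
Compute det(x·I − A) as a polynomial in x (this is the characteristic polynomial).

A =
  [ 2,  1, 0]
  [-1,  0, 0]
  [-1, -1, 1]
x^3 - 3*x^2 + 3*x - 1

Expanding det(x·I − A) (e.g. by cofactor expansion or by noting that A is similar to its Jordan form J, which has the same characteristic polynomial as A) gives
  χ_A(x) = x^3 - 3*x^2 + 3*x - 1
which factors as (x - 1)^3. The eigenvalues (with algebraic multiplicities) are λ = 1 with multiplicity 3.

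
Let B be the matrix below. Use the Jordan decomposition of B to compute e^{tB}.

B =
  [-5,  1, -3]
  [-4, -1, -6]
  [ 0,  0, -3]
e^{tB} =
  [-2*t*exp(-3*t) + exp(-3*t), t*exp(-3*t), -3*t*exp(-3*t)]
  [-4*t*exp(-3*t), 2*t*exp(-3*t) + exp(-3*t), -6*t*exp(-3*t)]
  [0, 0, exp(-3*t)]

Strategy: write B = P · J · P⁻¹ where J is a Jordan canonical form, so e^{tB} = P · e^{tJ} · P⁻¹, and e^{tJ} can be computed block-by-block.

B has Jordan form
J =
  [-3,  1,  0]
  [ 0, -3,  0]
  [ 0,  0, -3]
(up to reordering of blocks).

Per-block formulas:
  For a 1×1 block at λ = -3: exp(t · [-3]) = [e^(-3t)].
  For a 2×2 Jordan block J_2(-3): exp(t · J_2(-3)) = e^(-3t)·(I + t·N), where N is the 2×2 nilpotent shift.

After assembling e^{tJ} and conjugating by P, we get:

e^{tB} =
  [-2*t*exp(-3*t) + exp(-3*t), t*exp(-3*t), -3*t*exp(-3*t)]
  [-4*t*exp(-3*t), 2*t*exp(-3*t) + exp(-3*t), -6*t*exp(-3*t)]
  [0, 0, exp(-3*t)]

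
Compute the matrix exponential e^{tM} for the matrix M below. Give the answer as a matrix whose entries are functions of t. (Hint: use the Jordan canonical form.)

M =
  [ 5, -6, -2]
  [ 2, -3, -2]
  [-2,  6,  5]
e^{tM} =
  [2*exp(3*t) - exp(t), -3*exp(3*t) + 3*exp(t), -exp(3*t) + exp(t)]
  [exp(3*t) - exp(t), -2*exp(3*t) + 3*exp(t), -exp(3*t) + exp(t)]
  [-exp(3*t) + exp(t), 3*exp(3*t) - 3*exp(t), 2*exp(3*t) - exp(t)]

Strategy: write M = P · J · P⁻¹ where J is a Jordan canonical form, so e^{tM} = P · e^{tJ} · P⁻¹, and e^{tJ} can be computed block-by-block.

M has Jordan form
J =
  [1, 0, 0]
  [0, 3, 0]
  [0, 0, 3]
(up to reordering of blocks).

Per-block formulas:
  For a 1×1 block at λ = 3: exp(t · [3]) = [e^(3t)].
  For a 1×1 block at λ = 1: exp(t · [1]) = [e^(1t)].

After assembling e^{tJ} and conjugating by P, we get:

e^{tM} =
  [2*exp(3*t) - exp(t), -3*exp(3*t) + 3*exp(t), -exp(3*t) + exp(t)]
  [exp(3*t) - exp(t), -2*exp(3*t) + 3*exp(t), -exp(3*t) + exp(t)]
  [-exp(3*t) + exp(t), 3*exp(3*t) - 3*exp(t), 2*exp(3*t) - exp(t)]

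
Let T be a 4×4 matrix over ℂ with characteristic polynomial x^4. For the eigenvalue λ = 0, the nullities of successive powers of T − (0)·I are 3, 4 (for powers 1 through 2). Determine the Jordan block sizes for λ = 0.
Block sizes for λ = 0: [2, 1, 1]

From the dimensions of kernels of powers, the number of Jordan blocks of size at least j is d_j − d_{j−1} where d_j = dim ker(N^j) (with d_0 = 0). Computing the differences gives [3, 1].
The number of blocks of size exactly k is (#blocks of size ≥ k) − (#blocks of size ≥ k + 1), so the partition is: 2 block(s) of size 1, 1 block(s) of size 2.
In nonincreasing order the block sizes are [2, 1, 1].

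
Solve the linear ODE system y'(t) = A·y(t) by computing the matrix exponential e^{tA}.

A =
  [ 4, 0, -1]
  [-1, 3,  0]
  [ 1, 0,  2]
e^{tA} =
  [t*exp(3*t) + exp(3*t), 0, -t*exp(3*t)]
  [-t^2*exp(3*t)/2 - t*exp(3*t), exp(3*t), t^2*exp(3*t)/2]
  [t*exp(3*t), 0, -t*exp(3*t) + exp(3*t)]

Strategy: write A = P · J · P⁻¹ where J is a Jordan canonical form, so e^{tA} = P · e^{tJ} · P⁻¹, and e^{tJ} can be computed block-by-block.

A has Jordan form
J =
  [3, 1, 0]
  [0, 3, 1]
  [0, 0, 3]
(up to reordering of blocks).

Per-block formulas:
  For a 3×3 Jordan block J_3(3): exp(t · J_3(3)) = e^(3t)·(I + t·N + (t^2/2)·N^2), where N is the 3×3 nilpotent shift.

After assembling e^{tJ} and conjugating by P, we get:

e^{tA} =
  [t*exp(3*t) + exp(3*t), 0, -t*exp(3*t)]
  [-t^2*exp(3*t)/2 - t*exp(3*t), exp(3*t), t^2*exp(3*t)/2]
  [t*exp(3*t), 0, -t*exp(3*t) + exp(3*t)]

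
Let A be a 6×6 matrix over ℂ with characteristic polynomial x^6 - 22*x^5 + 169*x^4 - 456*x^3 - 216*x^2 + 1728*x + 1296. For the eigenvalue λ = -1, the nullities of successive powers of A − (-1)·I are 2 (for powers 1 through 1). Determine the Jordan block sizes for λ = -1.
Block sizes for λ = -1: [1, 1]

From the dimensions of kernels of powers, the number of Jordan blocks of size at least j is d_j − d_{j−1} where d_j = dim ker(N^j) (with d_0 = 0). Computing the differences gives [2].
The number of blocks of size exactly k is (#blocks of size ≥ k) − (#blocks of size ≥ k + 1), so the partition is: 2 block(s) of size 1.
In nonincreasing order the block sizes are [1, 1].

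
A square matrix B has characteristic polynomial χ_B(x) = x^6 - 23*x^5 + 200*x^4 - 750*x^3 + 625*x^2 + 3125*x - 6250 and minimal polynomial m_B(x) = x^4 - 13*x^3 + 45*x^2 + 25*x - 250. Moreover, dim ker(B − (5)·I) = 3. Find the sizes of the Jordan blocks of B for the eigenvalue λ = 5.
Block sizes for λ = 5: [3, 1, 1]

Step 1 — from the characteristic polynomial, algebraic multiplicity of λ = 5 is 5. From dim ker(B − (5)·I) = 3, there are exactly 3 Jordan blocks for λ = 5.
Step 2 — from the minimal polynomial, the factor (x − 5)^3 tells us the largest block for λ = 5 has size 3.
Step 3 — with total size 5, 3 blocks, and largest block 3, the block sizes (in nonincreasing order) are [3, 1, 1].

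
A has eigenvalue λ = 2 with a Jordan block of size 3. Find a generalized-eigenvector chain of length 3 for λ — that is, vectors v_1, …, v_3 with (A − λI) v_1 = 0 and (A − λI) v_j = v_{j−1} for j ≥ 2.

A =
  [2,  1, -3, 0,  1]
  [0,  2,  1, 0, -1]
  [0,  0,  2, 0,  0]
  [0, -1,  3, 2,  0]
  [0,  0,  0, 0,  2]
A Jordan chain for λ = 2 of length 3:
v_1 = (1, 0, 0, -1, 0)ᵀ
v_2 = (-3, 1, 0, 3, 0)ᵀ
v_3 = (0, 0, 1, 0, 0)ᵀ

Let N = A − (2)·I. We want v_3 with N^3 v_3 = 0 but N^2 v_3 ≠ 0; then v_{j-1} := N · v_j for j = 3, …, 2.

Pick v_3 = (0, 0, 1, 0, 0)ᵀ.
Then v_2 = N · v_3 = (-3, 1, 0, 3, 0)ᵀ.
Then v_1 = N · v_2 = (1, 0, 0, -1, 0)ᵀ.

Sanity check: (A − (2)·I) v_1 = (0, 0, 0, 0, 0)ᵀ = 0. ✓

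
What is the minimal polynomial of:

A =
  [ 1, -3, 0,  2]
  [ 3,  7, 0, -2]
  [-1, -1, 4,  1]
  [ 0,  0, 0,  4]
x^2 - 8*x + 16

The characteristic polynomial is χ_A(x) = (x - 4)^4, so the eigenvalues are known. The minimal polynomial is
  m_A(x) = Π_λ (x − λ)^{k_λ}
where k_λ is the size of the *largest* Jordan block for λ (equivalently, the smallest k with (A − λI)^k v = 0 for every generalised eigenvector v of λ).

  λ = 4: largest Jordan block has size 2, contributing (x − 4)^2

So m_A(x) = (x - 4)^2 = x^2 - 8*x + 16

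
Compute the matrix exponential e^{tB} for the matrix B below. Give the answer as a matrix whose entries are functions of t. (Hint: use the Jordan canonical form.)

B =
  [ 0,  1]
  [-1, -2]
e^{tB} =
  [t*exp(-t) + exp(-t), t*exp(-t)]
  [-t*exp(-t), -t*exp(-t) + exp(-t)]

Strategy: write B = P · J · P⁻¹ where J is a Jordan canonical form, so e^{tB} = P · e^{tJ} · P⁻¹, and e^{tJ} can be computed block-by-block.

B has Jordan form
J =
  [-1,  1]
  [ 0, -1]
(up to reordering of blocks).

Per-block formulas:
  For a 2×2 Jordan block J_2(-1): exp(t · J_2(-1)) = e^(-1t)·(I + t·N), where N is the 2×2 nilpotent shift.

After assembling e^{tJ} and conjugating by P, we get:

e^{tB} =
  [t*exp(-t) + exp(-t), t*exp(-t)]
  [-t*exp(-t), -t*exp(-t) + exp(-t)]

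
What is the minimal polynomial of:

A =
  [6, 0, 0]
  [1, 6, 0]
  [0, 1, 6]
x^3 - 18*x^2 + 108*x - 216

The characteristic polynomial is χ_A(x) = (x - 6)^3, so the eigenvalues are known. The minimal polynomial is
  m_A(x) = Π_λ (x − λ)^{k_λ}
where k_λ is the size of the *largest* Jordan block for λ (equivalently, the smallest k with (A − λI)^k v = 0 for every generalised eigenvector v of λ).

  λ = 6: largest Jordan block has size 3, contributing (x − 6)^3

So m_A(x) = (x - 6)^3 = x^3 - 18*x^2 + 108*x - 216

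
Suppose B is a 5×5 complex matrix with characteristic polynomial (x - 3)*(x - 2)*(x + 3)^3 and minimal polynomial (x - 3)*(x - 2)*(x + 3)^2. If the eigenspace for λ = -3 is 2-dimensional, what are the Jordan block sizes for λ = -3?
Block sizes for λ = -3: [2, 1]

Step 1 — from the characteristic polynomial, algebraic multiplicity of λ = -3 is 3. From dim ker(B − (-3)·I) = 2, there are exactly 2 Jordan blocks for λ = -3.
Step 2 — from the minimal polynomial, the factor (x + 3)^2 tells us the largest block for λ = -3 has size 2.
Step 3 — with total size 3, 2 blocks, and largest block 2, the block sizes (in nonincreasing order) are [2, 1].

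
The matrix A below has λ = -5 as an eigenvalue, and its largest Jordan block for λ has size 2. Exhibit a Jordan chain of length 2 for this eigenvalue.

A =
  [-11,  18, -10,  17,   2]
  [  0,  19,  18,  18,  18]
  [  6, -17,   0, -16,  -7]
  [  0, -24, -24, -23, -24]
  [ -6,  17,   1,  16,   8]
A Jordan chain for λ = -5 of length 2:
v_1 = (2, 0, -1, 0, 1)ᵀ
v_2 = (2, -3, 0, 4, 0)ᵀ

Let N = A − (-5)·I. We want v_2 with N^2 v_2 = 0 but N^1 v_2 ≠ 0; then v_{j-1} := N · v_j for j = 2, …, 2.

Pick v_2 = (2, -3, 0, 4, 0)ᵀ.
Then v_1 = N · v_2 = (2, 0, -1, 0, 1)ᵀ.

Sanity check: (A − (-5)·I) v_1 = (0, 0, 0, 0, 0)ᵀ = 0. ✓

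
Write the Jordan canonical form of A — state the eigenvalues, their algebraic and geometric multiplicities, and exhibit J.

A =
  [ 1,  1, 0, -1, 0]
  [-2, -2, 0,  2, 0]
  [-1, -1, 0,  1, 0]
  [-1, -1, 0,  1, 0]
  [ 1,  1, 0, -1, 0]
J_2(0) ⊕ J_1(0) ⊕ J_1(0) ⊕ J_1(0)

The characteristic polynomial is
  det(x·I − A) = x^5

Eigenvalues and multiplicities (the geometric multiplicity of λ is n − rank(A − λI), which equals the number of Jordan blocks for λ):
  λ = 0: algebraic multiplicity = 5, geometric multiplicity = 4

Determining the block sizes for each eigenvalue:
  λ = 0: 4 blocks summing to 5 forces exactly one block of size 2 and the rest size 1 → block sizes [2, 1, 1, 1]

Assembling the blocks gives a Jordan form
J =
  [0, 1, 0, 0, 0]
  [0, 0, 0, 0, 0]
  [0, 0, 0, 0, 0]
  [0, 0, 0, 0, 0]
  [0, 0, 0, 0, 0]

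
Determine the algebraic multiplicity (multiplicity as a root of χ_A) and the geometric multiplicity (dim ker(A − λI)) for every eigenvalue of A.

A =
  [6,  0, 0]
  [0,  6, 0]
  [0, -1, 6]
λ = 6: alg = 3, geom = 2

Step 1 — factor the characteristic polynomial to read off the algebraic multiplicities:
  χ_A(x) = (x - 6)^3

Step 2 — compute geometric multiplicities via the rank-nullity identity g(λ) = n − rank(A − λI):
  rank(A − (6)·I) = 1, so dim ker(A − (6)·I) = n − 1 = 2

Summary:
  λ = 6: algebraic multiplicity = 3, geometric multiplicity = 2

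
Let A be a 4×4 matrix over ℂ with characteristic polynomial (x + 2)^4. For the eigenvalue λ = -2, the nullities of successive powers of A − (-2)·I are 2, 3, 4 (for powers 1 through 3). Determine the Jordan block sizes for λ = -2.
Block sizes for λ = -2: [3, 1]

From the dimensions of kernels of powers, the number of Jordan blocks of size at least j is d_j − d_{j−1} where d_j = dim ker(N^j) (with d_0 = 0). Computing the differences gives [2, 1, 1].
The number of blocks of size exactly k is (#blocks of size ≥ k) − (#blocks of size ≥ k + 1), so the partition is: 1 block(s) of size 1, 1 block(s) of size 3.
In nonincreasing order the block sizes are [3, 1].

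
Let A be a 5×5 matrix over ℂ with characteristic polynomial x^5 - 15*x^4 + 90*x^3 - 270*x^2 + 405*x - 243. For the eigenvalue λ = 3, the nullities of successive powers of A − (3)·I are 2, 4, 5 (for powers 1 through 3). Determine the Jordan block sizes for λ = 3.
Block sizes for λ = 3: [3, 2]

From the dimensions of kernels of powers, the number of Jordan blocks of size at least j is d_j − d_{j−1} where d_j = dim ker(N^j) (with d_0 = 0). Computing the differences gives [2, 2, 1].
The number of blocks of size exactly k is (#blocks of size ≥ k) − (#blocks of size ≥ k + 1), so the partition is: 1 block(s) of size 2, 1 block(s) of size 3.
In nonincreasing order the block sizes are [3, 2].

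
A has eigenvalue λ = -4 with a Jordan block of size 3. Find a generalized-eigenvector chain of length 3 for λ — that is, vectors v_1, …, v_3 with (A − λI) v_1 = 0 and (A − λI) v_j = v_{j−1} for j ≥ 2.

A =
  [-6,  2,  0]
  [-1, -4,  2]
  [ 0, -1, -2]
A Jordan chain for λ = -4 of length 3:
v_1 = (2, 2, 1)ᵀ
v_2 = (-2, -1, 0)ᵀ
v_3 = (1, 0, 0)ᵀ

Let N = A − (-4)·I. We want v_3 with N^3 v_3 = 0 but N^2 v_3 ≠ 0; then v_{j-1} := N · v_j for j = 3, …, 2.

Pick v_3 = (1, 0, 0)ᵀ.
Then v_2 = N · v_3 = (-2, -1, 0)ᵀ.
Then v_1 = N · v_2 = (2, 2, 1)ᵀ.

Sanity check: (A − (-4)·I) v_1 = (0, 0, 0)ᵀ = 0. ✓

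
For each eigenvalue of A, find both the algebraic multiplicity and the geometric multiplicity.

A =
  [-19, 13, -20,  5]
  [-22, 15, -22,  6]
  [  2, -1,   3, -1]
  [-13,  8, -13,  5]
λ = 1: alg = 4, geom = 2

Step 1 — factor the characteristic polynomial to read off the algebraic multiplicities:
  χ_A(x) = (x - 1)^4

Step 2 — compute geometric multiplicities via the rank-nullity identity g(λ) = n − rank(A − λI):
  rank(A − (1)·I) = 2, so dim ker(A − (1)·I) = n − 2 = 2

Summary:
  λ = 1: algebraic multiplicity = 4, geometric multiplicity = 2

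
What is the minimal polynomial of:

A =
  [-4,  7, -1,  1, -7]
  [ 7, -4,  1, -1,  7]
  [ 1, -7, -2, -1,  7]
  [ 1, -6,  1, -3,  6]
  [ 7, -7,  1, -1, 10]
x^4 + 6*x^3 - 54*x - 81

The characteristic polynomial is χ_A(x) = (x - 3)^2*(x + 3)^3, so the eigenvalues are known. The minimal polynomial is
  m_A(x) = Π_λ (x − λ)^{k_λ}
where k_λ is the size of the *largest* Jordan block for λ (equivalently, the smallest k with (A − λI)^k v = 0 for every generalised eigenvector v of λ).

  λ = -3: largest Jordan block has size 3, contributing (x + 3)^3
  λ = 3: largest Jordan block has size 1, contributing (x − 3)

So m_A(x) = (x - 3)*(x + 3)^3 = x^4 + 6*x^3 - 54*x - 81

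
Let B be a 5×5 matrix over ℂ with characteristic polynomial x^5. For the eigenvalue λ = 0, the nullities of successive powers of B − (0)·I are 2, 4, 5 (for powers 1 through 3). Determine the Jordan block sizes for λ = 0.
Block sizes for λ = 0: [3, 2]

From the dimensions of kernels of powers, the number of Jordan blocks of size at least j is d_j − d_{j−1} where d_j = dim ker(N^j) (with d_0 = 0). Computing the differences gives [2, 2, 1].
The number of blocks of size exactly k is (#blocks of size ≥ k) − (#blocks of size ≥ k + 1), so the partition is: 1 block(s) of size 2, 1 block(s) of size 3.
In nonincreasing order the block sizes are [3, 2].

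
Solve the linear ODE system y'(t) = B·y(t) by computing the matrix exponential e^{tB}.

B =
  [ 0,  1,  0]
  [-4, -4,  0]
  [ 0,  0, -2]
e^{tB} =
  [2*t*exp(-2*t) + exp(-2*t), t*exp(-2*t), 0]
  [-4*t*exp(-2*t), -2*t*exp(-2*t) + exp(-2*t), 0]
  [0, 0, exp(-2*t)]

Strategy: write B = P · J · P⁻¹ where J is a Jordan canonical form, so e^{tB} = P · e^{tJ} · P⁻¹, and e^{tJ} can be computed block-by-block.

B has Jordan form
J =
  [-2,  1,  0]
  [ 0, -2,  0]
  [ 0,  0, -2]
(up to reordering of blocks).

Per-block formulas:
  For a 2×2 Jordan block J_2(-2): exp(t · J_2(-2)) = e^(-2t)·(I + t·N), where N is the 2×2 nilpotent shift.
  For a 1×1 block at λ = -2: exp(t · [-2]) = [e^(-2t)].

After assembling e^{tJ} and conjugating by P, we get:

e^{tB} =
  [2*t*exp(-2*t) + exp(-2*t), t*exp(-2*t), 0]
  [-4*t*exp(-2*t), -2*t*exp(-2*t) + exp(-2*t), 0]
  [0, 0, exp(-2*t)]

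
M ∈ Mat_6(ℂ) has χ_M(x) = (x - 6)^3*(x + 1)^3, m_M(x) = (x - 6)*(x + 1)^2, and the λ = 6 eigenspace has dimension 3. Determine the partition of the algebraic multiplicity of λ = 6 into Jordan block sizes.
Block sizes for λ = 6: [1, 1, 1]

Step 1 — from the characteristic polynomial, algebraic multiplicity of λ = 6 is 3. From dim ker(M − (6)·I) = 3, there are exactly 3 Jordan blocks for λ = 6.
Step 2 — from the minimal polynomial, the factor (x − 6) tells us the largest block for λ = 6 has size 1.
Step 3 — with total size 3, 3 blocks, and largest block 1, the block sizes (in nonincreasing order) are [1, 1, 1].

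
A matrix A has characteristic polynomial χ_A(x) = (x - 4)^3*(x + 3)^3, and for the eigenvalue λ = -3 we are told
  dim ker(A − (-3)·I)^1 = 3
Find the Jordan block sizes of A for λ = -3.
Block sizes for λ = -3: [1, 1, 1]

From the dimensions of kernels of powers, the number of Jordan blocks of size at least j is d_j − d_{j−1} where d_j = dim ker(N^j) (with d_0 = 0). Computing the differences gives [3].
The number of blocks of size exactly k is (#blocks of size ≥ k) − (#blocks of size ≥ k + 1), so the partition is: 3 block(s) of size 1.
In nonincreasing order the block sizes are [1, 1, 1].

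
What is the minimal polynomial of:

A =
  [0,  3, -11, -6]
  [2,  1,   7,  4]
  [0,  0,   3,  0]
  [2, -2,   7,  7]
x^3 - 8*x^2 + 21*x - 18

The characteristic polynomial is χ_A(x) = (x - 3)^3*(x - 2), so the eigenvalues are known. The minimal polynomial is
  m_A(x) = Π_λ (x − λ)^{k_λ}
where k_λ is the size of the *largest* Jordan block for λ (equivalently, the smallest k with (A − λI)^k v = 0 for every generalised eigenvector v of λ).

  λ = 2: largest Jordan block has size 1, contributing (x − 2)
  λ = 3: largest Jordan block has size 2, contributing (x − 3)^2

So m_A(x) = (x - 3)^2*(x - 2) = x^3 - 8*x^2 + 21*x - 18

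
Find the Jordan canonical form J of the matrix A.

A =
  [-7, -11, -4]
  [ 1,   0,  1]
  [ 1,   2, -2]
J_3(-3)

The characteristic polynomial is
  det(x·I − A) = x^3 + 9*x^2 + 27*x + 27 = (x + 3)^3

Eigenvalues and multiplicities (the geometric multiplicity of λ is n − rank(A − λI), which equals the number of Jordan blocks for λ):
  λ = -3: algebraic multiplicity = 3, geometric multiplicity = 1

Determining the block sizes for each eigenvalue:
  λ = -3: one block (gm = 1), so the single block has size am = 3 → block sizes [3]

Assembling the blocks gives a Jordan form
J =
  [-3,  1,  0]
  [ 0, -3,  1]
  [ 0,  0, -3]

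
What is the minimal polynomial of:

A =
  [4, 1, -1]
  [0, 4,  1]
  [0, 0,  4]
x^3 - 12*x^2 + 48*x - 64

The characteristic polynomial is χ_A(x) = (x - 4)^3, so the eigenvalues are known. The minimal polynomial is
  m_A(x) = Π_λ (x − λ)^{k_λ}
where k_λ is the size of the *largest* Jordan block for λ (equivalently, the smallest k with (A − λI)^k v = 0 for every generalised eigenvector v of λ).

  λ = 4: largest Jordan block has size 3, contributing (x − 4)^3

So m_A(x) = (x - 4)^3 = x^3 - 12*x^2 + 48*x - 64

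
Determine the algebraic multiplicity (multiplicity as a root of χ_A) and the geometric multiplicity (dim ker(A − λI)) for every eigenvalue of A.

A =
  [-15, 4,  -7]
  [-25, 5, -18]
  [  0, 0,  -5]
λ = -5: alg = 3, geom = 1

Step 1 — factor the characteristic polynomial to read off the algebraic multiplicities:
  χ_A(x) = (x + 5)^3

Step 2 — compute geometric multiplicities via the rank-nullity identity g(λ) = n − rank(A − λI):
  rank(A − (-5)·I) = 2, so dim ker(A − (-5)·I) = n − 2 = 1

Summary:
  λ = -5: algebraic multiplicity = 3, geometric multiplicity = 1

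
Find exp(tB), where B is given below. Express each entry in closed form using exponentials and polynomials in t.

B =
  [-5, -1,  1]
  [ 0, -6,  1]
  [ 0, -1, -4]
e^{tB} =
  [exp(-5*t), -t*exp(-5*t), t*exp(-5*t)]
  [0, -t*exp(-5*t) + exp(-5*t), t*exp(-5*t)]
  [0, -t*exp(-5*t), t*exp(-5*t) + exp(-5*t)]

Strategy: write B = P · J · P⁻¹ where J is a Jordan canonical form, so e^{tB} = P · e^{tJ} · P⁻¹, and e^{tJ} can be computed block-by-block.

B has Jordan form
J =
  [-5,  1,  0]
  [ 0, -5,  0]
  [ 0,  0, -5]
(up to reordering of blocks).

Per-block formulas:
  For a 1×1 block at λ = -5: exp(t · [-5]) = [e^(-5t)].
  For a 2×2 Jordan block J_2(-5): exp(t · J_2(-5)) = e^(-5t)·(I + t·N), where N is the 2×2 nilpotent shift.

After assembling e^{tJ} and conjugating by P, we get:

e^{tB} =
  [exp(-5*t), -t*exp(-5*t), t*exp(-5*t)]
  [0, -t*exp(-5*t) + exp(-5*t), t*exp(-5*t)]
  [0, -t*exp(-5*t), t*exp(-5*t) + exp(-5*t)]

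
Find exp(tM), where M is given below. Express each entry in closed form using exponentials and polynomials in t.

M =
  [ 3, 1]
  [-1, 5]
e^{tM} =
  [-t*exp(4*t) + exp(4*t), t*exp(4*t)]
  [-t*exp(4*t), t*exp(4*t) + exp(4*t)]

Strategy: write M = P · J · P⁻¹ where J is a Jordan canonical form, so e^{tM} = P · e^{tJ} · P⁻¹, and e^{tJ} can be computed block-by-block.

M has Jordan form
J =
  [4, 1]
  [0, 4]
(up to reordering of blocks).

Per-block formulas:
  For a 2×2 Jordan block J_2(4): exp(t · J_2(4)) = e^(4t)·(I + t·N), where N is the 2×2 nilpotent shift.

After assembling e^{tJ} and conjugating by P, we get:

e^{tM} =
  [-t*exp(4*t) + exp(4*t), t*exp(4*t)]
  [-t*exp(4*t), t*exp(4*t) + exp(4*t)]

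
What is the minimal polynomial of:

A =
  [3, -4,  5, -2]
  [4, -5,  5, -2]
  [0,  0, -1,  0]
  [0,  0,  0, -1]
x^2 + 2*x + 1

The characteristic polynomial is χ_A(x) = (x + 1)^4, so the eigenvalues are known. The minimal polynomial is
  m_A(x) = Π_λ (x − λ)^{k_λ}
where k_λ is the size of the *largest* Jordan block for λ (equivalently, the smallest k with (A − λI)^k v = 0 for every generalised eigenvector v of λ).

  λ = -1: largest Jordan block has size 2, contributing (x + 1)^2

So m_A(x) = (x + 1)^2 = x^2 + 2*x + 1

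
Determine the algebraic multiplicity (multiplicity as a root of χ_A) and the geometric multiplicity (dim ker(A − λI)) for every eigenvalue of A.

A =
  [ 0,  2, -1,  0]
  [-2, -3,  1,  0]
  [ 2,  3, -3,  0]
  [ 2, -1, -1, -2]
λ = -2: alg = 4, geom = 2

Step 1 — factor the characteristic polynomial to read off the algebraic multiplicities:
  χ_A(x) = (x + 2)^4

Step 2 — compute geometric multiplicities via the rank-nullity identity g(λ) = n − rank(A − λI):
  rank(A − (-2)·I) = 2, so dim ker(A − (-2)·I) = n − 2 = 2

Summary:
  λ = -2: algebraic multiplicity = 4, geometric multiplicity = 2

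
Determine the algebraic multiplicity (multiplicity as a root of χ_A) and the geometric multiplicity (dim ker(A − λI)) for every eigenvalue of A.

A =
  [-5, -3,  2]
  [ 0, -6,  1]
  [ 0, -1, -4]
λ = -5: alg = 3, geom = 1

Step 1 — factor the characteristic polynomial to read off the algebraic multiplicities:
  χ_A(x) = (x + 5)^3

Step 2 — compute geometric multiplicities via the rank-nullity identity g(λ) = n − rank(A − λI):
  rank(A − (-5)·I) = 2, so dim ker(A − (-5)·I) = n − 2 = 1

Summary:
  λ = -5: algebraic multiplicity = 3, geometric multiplicity = 1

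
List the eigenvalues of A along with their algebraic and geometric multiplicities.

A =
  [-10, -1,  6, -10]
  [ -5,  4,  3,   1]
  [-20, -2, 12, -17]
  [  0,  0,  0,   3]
λ = 0: alg = 1, geom = 1; λ = 3: alg = 3, geom = 2

Step 1 — factor the characteristic polynomial to read off the algebraic multiplicities:
  χ_A(x) = x*(x - 3)^3

Step 2 — compute geometric multiplicities via the rank-nullity identity g(λ) = n − rank(A − λI):
  rank(A − (0)·I) = 3, so dim ker(A − (0)·I) = n − 3 = 1
  rank(A − (3)·I) = 2, so dim ker(A − (3)·I) = n − 2 = 2

Summary:
  λ = 0: algebraic multiplicity = 1, geometric multiplicity = 1
  λ = 3: algebraic multiplicity = 3, geometric multiplicity = 2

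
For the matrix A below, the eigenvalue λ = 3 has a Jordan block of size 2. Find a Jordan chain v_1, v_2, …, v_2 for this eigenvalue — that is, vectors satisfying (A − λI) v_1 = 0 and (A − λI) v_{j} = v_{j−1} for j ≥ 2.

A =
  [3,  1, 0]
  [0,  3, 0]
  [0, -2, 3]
A Jordan chain for λ = 3 of length 2:
v_1 = (1, 0, -2)ᵀ
v_2 = (0, 1, 0)ᵀ

Let N = A − (3)·I. We want v_2 with N^2 v_2 = 0 but N^1 v_2 ≠ 0; then v_{j-1} := N · v_j for j = 2, …, 2.

Pick v_2 = (0, 1, 0)ᵀ.
Then v_1 = N · v_2 = (1, 0, -2)ᵀ.

Sanity check: (A − (3)·I) v_1 = (0, 0, 0)ᵀ = 0. ✓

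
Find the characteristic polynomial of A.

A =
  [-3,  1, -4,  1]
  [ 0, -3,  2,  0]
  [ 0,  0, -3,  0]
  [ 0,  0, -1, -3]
x^4 + 12*x^3 + 54*x^2 + 108*x + 81

Expanding det(x·I − A) (e.g. by cofactor expansion or by noting that A is similar to its Jordan form J, which has the same characteristic polynomial as A) gives
  χ_A(x) = x^4 + 12*x^3 + 54*x^2 + 108*x + 81
which factors as (x + 3)^4. The eigenvalues (with algebraic multiplicities) are λ = -3 with multiplicity 4.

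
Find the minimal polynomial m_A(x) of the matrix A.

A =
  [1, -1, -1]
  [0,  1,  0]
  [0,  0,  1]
x^2 - 2*x + 1

The characteristic polynomial is χ_A(x) = (x - 1)^3, so the eigenvalues are known. The minimal polynomial is
  m_A(x) = Π_λ (x − λ)^{k_λ}
where k_λ is the size of the *largest* Jordan block for λ (equivalently, the smallest k with (A − λI)^k v = 0 for every generalised eigenvector v of λ).

  λ = 1: largest Jordan block has size 2, contributing (x − 1)^2

So m_A(x) = (x - 1)^2 = x^2 - 2*x + 1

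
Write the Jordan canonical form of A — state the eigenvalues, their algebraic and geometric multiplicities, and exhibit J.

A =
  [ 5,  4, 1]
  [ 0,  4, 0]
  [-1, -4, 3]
J_2(4) ⊕ J_1(4)

The characteristic polynomial is
  det(x·I − A) = x^3 - 12*x^2 + 48*x - 64 = (x - 4)^3

Eigenvalues and multiplicities (the geometric multiplicity of λ is n − rank(A − λI), which equals the number of Jordan blocks for λ):
  λ = 4: algebraic multiplicity = 3, geometric multiplicity = 2

Determining the block sizes for each eigenvalue:
  λ = 4: 2 blocks summing to 3 forces exactly one block of size 2 and the rest size 1 → block sizes [2, 1]

Assembling the blocks gives a Jordan form
J =
  [4, 1, 0]
  [0, 4, 0]
  [0, 0, 4]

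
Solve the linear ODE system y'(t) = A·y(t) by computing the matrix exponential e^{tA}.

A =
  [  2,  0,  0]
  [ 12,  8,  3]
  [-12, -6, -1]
e^{tA} =
  [exp(2*t), 0, 0]
  [4*exp(5*t) - 4*exp(2*t), 2*exp(5*t) - exp(2*t), exp(5*t) - exp(2*t)]
  [-4*exp(5*t) + 4*exp(2*t), -2*exp(5*t) + 2*exp(2*t), -exp(5*t) + 2*exp(2*t)]

Strategy: write A = P · J · P⁻¹ where J is a Jordan canonical form, so e^{tA} = P · e^{tJ} · P⁻¹, and e^{tJ} can be computed block-by-block.

A has Jordan form
J =
  [2, 0, 0]
  [0, 2, 0]
  [0, 0, 5]
(up to reordering of blocks).

Per-block formulas:
  For a 1×1 block at λ = 5: exp(t · [5]) = [e^(5t)].
  For a 1×1 block at λ = 2: exp(t · [2]) = [e^(2t)].

After assembling e^{tJ} and conjugating by P, we get:

e^{tA} =
  [exp(2*t), 0, 0]
  [4*exp(5*t) - 4*exp(2*t), 2*exp(5*t) - exp(2*t), exp(5*t) - exp(2*t)]
  [-4*exp(5*t) + 4*exp(2*t), -2*exp(5*t) + 2*exp(2*t), -exp(5*t) + 2*exp(2*t)]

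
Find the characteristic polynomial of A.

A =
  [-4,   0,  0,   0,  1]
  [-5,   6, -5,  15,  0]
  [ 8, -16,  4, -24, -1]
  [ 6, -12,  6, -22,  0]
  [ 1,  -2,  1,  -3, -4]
x^5 + 20*x^4 + 160*x^3 + 640*x^2 + 1280*x + 1024

Expanding det(x·I − A) (e.g. by cofactor expansion or by noting that A is similar to its Jordan form J, which has the same characteristic polynomial as A) gives
  χ_A(x) = x^5 + 20*x^4 + 160*x^3 + 640*x^2 + 1280*x + 1024
which factors as (x + 4)^5. The eigenvalues (with algebraic multiplicities) are λ = -4 with multiplicity 5.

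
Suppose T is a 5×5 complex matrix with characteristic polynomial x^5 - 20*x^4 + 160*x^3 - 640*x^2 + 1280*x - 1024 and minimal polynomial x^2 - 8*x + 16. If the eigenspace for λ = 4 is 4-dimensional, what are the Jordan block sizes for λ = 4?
Block sizes for λ = 4: [2, 1, 1, 1]

Step 1 — from the characteristic polynomial, algebraic multiplicity of λ = 4 is 5. From dim ker(T − (4)·I) = 4, there are exactly 4 Jordan blocks for λ = 4.
Step 2 — from the minimal polynomial, the factor (x − 4)^2 tells us the largest block for λ = 4 has size 2.
Step 3 — with total size 5, 4 blocks, and largest block 2, the block sizes (in nonincreasing order) are [2, 1, 1, 1].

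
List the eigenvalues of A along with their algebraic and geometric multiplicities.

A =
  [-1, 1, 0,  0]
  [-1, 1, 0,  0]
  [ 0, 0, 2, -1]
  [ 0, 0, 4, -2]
λ = 0: alg = 4, geom = 2

Step 1 — factor the characteristic polynomial to read off the algebraic multiplicities:
  χ_A(x) = x^4

Step 2 — compute geometric multiplicities via the rank-nullity identity g(λ) = n − rank(A − λI):
  rank(A − (0)·I) = 2, so dim ker(A − (0)·I) = n − 2 = 2

Summary:
  λ = 0: algebraic multiplicity = 4, geometric multiplicity = 2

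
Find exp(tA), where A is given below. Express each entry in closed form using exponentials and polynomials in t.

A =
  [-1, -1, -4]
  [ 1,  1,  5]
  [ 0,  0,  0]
e^{tA} =
  [1 - t, -t, -t^2/2 - 4*t]
  [t, t + 1, t^2/2 + 5*t]
  [0, 0, 1]

Strategy: write A = P · J · P⁻¹ where J is a Jordan canonical form, so e^{tA} = P · e^{tJ} · P⁻¹, and e^{tJ} can be computed block-by-block.

A has Jordan form
J =
  [0, 1, 0]
  [0, 0, 1]
  [0, 0, 0]
(up to reordering of blocks).

Per-block formulas:
  For a 3×3 Jordan block J_3(0): exp(t · J_3(0)) = e^(0t)·(I + t·N + (t^2/2)·N^2), where N is the 3×3 nilpotent shift.

After assembling e^{tJ} and conjugating by P, we get:

e^{tA} =
  [1 - t, -t, -t^2/2 - 4*t]
  [t, t + 1, t^2/2 + 5*t]
  [0, 0, 1]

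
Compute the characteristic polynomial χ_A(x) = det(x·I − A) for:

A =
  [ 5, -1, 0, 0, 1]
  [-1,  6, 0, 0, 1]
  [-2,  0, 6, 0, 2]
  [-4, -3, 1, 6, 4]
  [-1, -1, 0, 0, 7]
x^5 - 30*x^4 + 360*x^3 - 2160*x^2 + 6480*x - 7776

Expanding det(x·I − A) (e.g. by cofactor expansion or by noting that A is similar to its Jordan form J, which has the same characteristic polynomial as A) gives
  χ_A(x) = x^5 - 30*x^4 + 360*x^3 - 2160*x^2 + 6480*x - 7776
which factors as (x - 6)^5. The eigenvalues (with algebraic multiplicities) are λ = 6 with multiplicity 5.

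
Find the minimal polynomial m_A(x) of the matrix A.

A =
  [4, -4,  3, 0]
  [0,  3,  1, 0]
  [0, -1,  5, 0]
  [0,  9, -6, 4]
x^3 - 12*x^2 + 48*x - 64

The characteristic polynomial is χ_A(x) = (x - 4)^4, so the eigenvalues are known. The minimal polynomial is
  m_A(x) = Π_λ (x − λ)^{k_λ}
where k_λ is the size of the *largest* Jordan block for λ (equivalently, the smallest k with (A − λI)^k v = 0 for every generalised eigenvector v of λ).

  λ = 4: largest Jordan block has size 3, contributing (x − 4)^3

So m_A(x) = (x - 4)^3 = x^3 - 12*x^2 + 48*x - 64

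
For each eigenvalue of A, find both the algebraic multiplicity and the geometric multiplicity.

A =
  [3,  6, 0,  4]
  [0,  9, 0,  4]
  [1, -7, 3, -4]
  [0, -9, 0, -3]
λ = 3: alg = 4, geom = 2

Step 1 — factor the characteristic polynomial to read off the algebraic multiplicities:
  χ_A(x) = (x - 3)^4

Step 2 — compute geometric multiplicities via the rank-nullity identity g(λ) = n − rank(A − λI):
  rank(A − (3)·I) = 2, so dim ker(A − (3)·I) = n − 2 = 2

Summary:
  λ = 3: algebraic multiplicity = 4, geometric multiplicity = 2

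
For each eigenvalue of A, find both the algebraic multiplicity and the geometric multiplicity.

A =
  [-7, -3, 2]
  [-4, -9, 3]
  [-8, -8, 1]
λ = -5: alg = 3, geom = 1

Step 1 — factor the characteristic polynomial to read off the algebraic multiplicities:
  χ_A(x) = (x + 5)^3

Step 2 — compute geometric multiplicities via the rank-nullity identity g(λ) = n − rank(A − λI):
  rank(A − (-5)·I) = 2, so dim ker(A − (-5)·I) = n − 2 = 1

Summary:
  λ = -5: algebraic multiplicity = 3, geometric multiplicity = 1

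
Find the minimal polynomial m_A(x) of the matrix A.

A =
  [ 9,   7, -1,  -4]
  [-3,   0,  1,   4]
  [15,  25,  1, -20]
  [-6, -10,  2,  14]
x^3 - 18*x^2 + 108*x - 216

The characteristic polynomial is χ_A(x) = (x - 6)^4, so the eigenvalues are known. The minimal polynomial is
  m_A(x) = Π_λ (x − λ)^{k_λ}
where k_λ is the size of the *largest* Jordan block for λ (equivalently, the smallest k with (A − λI)^k v = 0 for every generalised eigenvector v of λ).

  λ = 6: largest Jordan block has size 3, contributing (x − 6)^3

So m_A(x) = (x - 6)^3 = x^3 - 18*x^2 + 108*x - 216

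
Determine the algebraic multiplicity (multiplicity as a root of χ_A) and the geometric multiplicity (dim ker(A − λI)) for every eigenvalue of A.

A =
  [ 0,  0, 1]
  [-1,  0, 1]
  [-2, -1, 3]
λ = 1: alg = 3, geom = 1

Step 1 — factor the characteristic polynomial to read off the algebraic multiplicities:
  χ_A(x) = (x - 1)^3

Step 2 — compute geometric multiplicities via the rank-nullity identity g(λ) = n − rank(A − λI):
  rank(A − (1)·I) = 2, so dim ker(A − (1)·I) = n − 2 = 1

Summary:
  λ = 1: algebraic multiplicity = 3, geometric multiplicity = 1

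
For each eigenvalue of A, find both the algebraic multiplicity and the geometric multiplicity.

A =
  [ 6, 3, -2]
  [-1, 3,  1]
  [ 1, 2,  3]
λ = 4: alg = 3, geom = 1

Step 1 — factor the characteristic polynomial to read off the algebraic multiplicities:
  χ_A(x) = (x - 4)^3

Step 2 — compute geometric multiplicities via the rank-nullity identity g(λ) = n − rank(A − λI):
  rank(A − (4)·I) = 2, so dim ker(A − (4)·I) = n − 2 = 1

Summary:
  λ = 4: algebraic multiplicity = 3, geometric multiplicity = 1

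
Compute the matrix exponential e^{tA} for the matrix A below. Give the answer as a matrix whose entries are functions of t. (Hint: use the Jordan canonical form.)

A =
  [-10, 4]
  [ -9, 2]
e^{tA} =
  [-6*t*exp(-4*t) + exp(-4*t), 4*t*exp(-4*t)]
  [-9*t*exp(-4*t), 6*t*exp(-4*t) + exp(-4*t)]

Strategy: write A = P · J · P⁻¹ where J is a Jordan canonical form, so e^{tA} = P · e^{tJ} · P⁻¹, and e^{tJ} can be computed block-by-block.

A has Jordan form
J =
  [-4,  1]
  [ 0, -4]
(up to reordering of blocks).

Per-block formulas:
  For a 2×2 Jordan block J_2(-4): exp(t · J_2(-4)) = e^(-4t)·(I + t·N), where N is the 2×2 nilpotent shift.

After assembling e^{tJ} and conjugating by P, we get:

e^{tA} =
  [-6*t*exp(-4*t) + exp(-4*t), 4*t*exp(-4*t)]
  [-9*t*exp(-4*t), 6*t*exp(-4*t) + exp(-4*t)]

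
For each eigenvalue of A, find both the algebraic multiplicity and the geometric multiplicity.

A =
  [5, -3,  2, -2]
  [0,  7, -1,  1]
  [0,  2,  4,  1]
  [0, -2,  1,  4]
λ = 5: alg = 4, geom = 2

Step 1 — factor the characteristic polynomial to read off the algebraic multiplicities:
  χ_A(x) = (x - 5)^4

Step 2 — compute geometric multiplicities via the rank-nullity identity g(λ) = n − rank(A − λI):
  rank(A − (5)·I) = 2, so dim ker(A − (5)·I) = n − 2 = 2

Summary:
  λ = 5: algebraic multiplicity = 4, geometric multiplicity = 2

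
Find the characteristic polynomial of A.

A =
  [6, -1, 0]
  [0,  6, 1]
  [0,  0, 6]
x^3 - 18*x^2 + 108*x - 216

Expanding det(x·I − A) (e.g. by cofactor expansion or by noting that A is similar to its Jordan form J, which has the same characteristic polynomial as A) gives
  χ_A(x) = x^3 - 18*x^2 + 108*x - 216
which factors as (x - 6)^3. The eigenvalues (with algebraic multiplicities) are λ = 6 with multiplicity 3.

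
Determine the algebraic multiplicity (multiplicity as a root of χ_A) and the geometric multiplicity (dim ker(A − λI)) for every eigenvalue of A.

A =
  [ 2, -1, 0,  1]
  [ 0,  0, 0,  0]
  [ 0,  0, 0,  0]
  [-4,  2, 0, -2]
λ = 0: alg = 4, geom = 3

Step 1 — factor the characteristic polynomial to read off the algebraic multiplicities:
  χ_A(x) = x^4

Step 2 — compute geometric multiplicities via the rank-nullity identity g(λ) = n − rank(A − λI):
  rank(A − (0)·I) = 1, so dim ker(A − (0)·I) = n − 1 = 3

Summary:
  λ = 0: algebraic multiplicity = 4, geometric multiplicity = 3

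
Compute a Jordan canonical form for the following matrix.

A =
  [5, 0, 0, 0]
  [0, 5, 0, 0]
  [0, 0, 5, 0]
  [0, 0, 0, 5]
J_1(5) ⊕ J_1(5) ⊕ J_1(5) ⊕ J_1(5)

The characteristic polynomial is
  det(x·I − A) = x^4 - 20*x^3 + 150*x^2 - 500*x + 625 = (x - 5)^4

Eigenvalues and multiplicities (the geometric multiplicity of λ is n − rank(A − λI), which equals the number of Jordan blocks for λ):
  λ = 5: algebraic multiplicity = 4, geometric multiplicity = 4

Determining the block sizes for each eigenvalue:
  λ = 5: gm = am = 4, so every block has size 1 → block sizes [1, 1, 1, 1]

Assembling the blocks gives a Jordan form
J =
  [5, 0, 0, 0]
  [0, 5, 0, 0]
  [0, 0, 5, 0]
  [0, 0, 0, 5]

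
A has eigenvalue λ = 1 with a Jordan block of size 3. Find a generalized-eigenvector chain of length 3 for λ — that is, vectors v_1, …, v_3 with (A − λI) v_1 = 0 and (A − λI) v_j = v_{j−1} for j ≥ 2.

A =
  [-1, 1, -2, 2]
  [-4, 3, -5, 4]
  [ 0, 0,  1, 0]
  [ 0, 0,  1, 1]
A Jordan chain for λ = 1 of length 3:
v_1 = (1, 2, 0, 0)ᵀ
v_2 = (-2, -5, 0, 1)ᵀ
v_3 = (0, 0, 1, 0)ᵀ

Let N = A − (1)·I. We want v_3 with N^3 v_3 = 0 but N^2 v_3 ≠ 0; then v_{j-1} := N · v_j for j = 3, …, 2.

Pick v_3 = (0, 0, 1, 0)ᵀ.
Then v_2 = N · v_3 = (-2, -5, 0, 1)ᵀ.
Then v_1 = N · v_2 = (1, 2, 0, 0)ᵀ.

Sanity check: (A − (1)·I) v_1 = (0, 0, 0, 0)ᵀ = 0. ✓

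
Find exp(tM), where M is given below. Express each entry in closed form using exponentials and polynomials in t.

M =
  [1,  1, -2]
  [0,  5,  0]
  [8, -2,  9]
e^{tM} =
  [-4*t*exp(5*t) + exp(5*t), t*exp(5*t), -2*t*exp(5*t)]
  [0, exp(5*t), 0]
  [8*t*exp(5*t), -2*t*exp(5*t), 4*t*exp(5*t) + exp(5*t)]

Strategy: write M = P · J · P⁻¹ where J is a Jordan canonical form, so e^{tM} = P · e^{tJ} · P⁻¹, and e^{tJ} can be computed block-by-block.

M has Jordan form
J =
  [5, 1, 0]
  [0, 5, 0]
  [0, 0, 5]
(up to reordering of blocks).

Per-block formulas:
  For a 1×1 block at λ = 5: exp(t · [5]) = [e^(5t)].
  For a 2×2 Jordan block J_2(5): exp(t · J_2(5)) = e^(5t)·(I + t·N), where N is the 2×2 nilpotent shift.

After assembling e^{tJ} and conjugating by P, we get:

e^{tM} =
  [-4*t*exp(5*t) + exp(5*t), t*exp(5*t), -2*t*exp(5*t)]
  [0, exp(5*t), 0]
  [8*t*exp(5*t), -2*t*exp(5*t), 4*t*exp(5*t) + exp(5*t)]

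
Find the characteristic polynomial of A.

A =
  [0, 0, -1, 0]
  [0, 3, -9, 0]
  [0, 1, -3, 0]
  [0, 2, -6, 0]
x^4

Expanding det(x·I − A) (e.g. by cofactor expansion or by noting that A is similar to its Jordan form J, which has the same characteristic polynomial as A) gives
  χ_A(x) = x^4
which factors as x^4. The eigenvalues (with algebraic multiplicities) are λ = 0 with multiplicity 4.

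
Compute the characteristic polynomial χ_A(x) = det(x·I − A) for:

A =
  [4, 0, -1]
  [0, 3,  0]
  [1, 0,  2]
x^3 - 9*x^2 + 27*x - 27

Expanding det(x·I − A) (e.g. by cofactor expansion or by noting that A is similar to its Jordan form J, which has the same characteristic polynomial as A) gives
  χ_A(x) = x^3 - 9*x^2 + 27*x - 27
which factors as (x - 3)^3. The eigenvalues (with algebraic multiplicities) are λ = 3 with multiplicity 3.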